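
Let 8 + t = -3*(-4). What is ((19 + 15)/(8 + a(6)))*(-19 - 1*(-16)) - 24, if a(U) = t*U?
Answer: -435/16 ≈ -27.188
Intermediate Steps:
t = 4 (t = -8 - 3*(-4) = -8 + 12 = 4)
a(U) = 4*U
((19 + 15)/(8 + a(6)))*(-19 - 1*(-16)) - 24 = ((19 + 15)/(8 + 4*6))*(-19 - 1*(-16)) - 24 = (34/(8 + 24))*(-19 + 16) - 24 = (34/32)*(-3) - 24 = (34*(1/32))*(-3) - 24 = (17/16)*(-3) - 24 = -51/16 - 24 = -435/16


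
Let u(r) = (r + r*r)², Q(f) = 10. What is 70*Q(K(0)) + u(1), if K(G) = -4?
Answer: 704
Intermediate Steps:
u(r) = (r + r²)²
70*Q(K(0)) + u(1) = 70*10 + 1²*(1 + 1)² = 700 + 1*2² = 700 + 1*4 = 700 + 4 = 704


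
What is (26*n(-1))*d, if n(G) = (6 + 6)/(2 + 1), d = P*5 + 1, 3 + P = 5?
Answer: 1144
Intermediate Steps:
P = 2 (P = -3 + 5 = 2)
d = 11 (d = 2*5 + 1 = 10 + 1 = 11)
n(G) = 4 (n(G) = 12/3 = 12*(⅓) = 4)
(26*n(-1))*d = (26*4)*11 = 104*11 = 1144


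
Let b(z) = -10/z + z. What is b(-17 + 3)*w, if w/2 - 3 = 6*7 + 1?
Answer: -8556/7 ≈ -1222.3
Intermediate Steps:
w = 92 (w = 6 + 2*(6*7 + 1) = 6 + 2*(42 + 1) = 6 + 2*43 = 6 + 86 = 92)
b(z) = z - 10/z
b(-17 + 3)*w = ((-17 + 3) - 10/(-17 + 3))*92 = (-14 - 10/(-14))*92 = (-14 - 10*(-1/14))*92 = (-14 + 5/7)*92 = -93/7*92 = -8556/7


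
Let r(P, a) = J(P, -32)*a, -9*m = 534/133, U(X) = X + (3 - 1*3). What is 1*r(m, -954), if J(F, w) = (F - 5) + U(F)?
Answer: 747618/133 ≈ 5621.2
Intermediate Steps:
U(X) = X (U(X) = X + (3 - 3) = X + 0 = X)
J(F, w) = -5 + 2*F (J(F, w) = (F - 5) + F = (-5 + F) + F = -5 + 2*F)
m = -178/399 (m = -178/(3*133) = -⅑*534/133 = -178/399 ≈ -0.44612)
r(P, a) = a*(-5 + 2*P) (r(P, a) = (-5 + 2*P)*a = a*(-5 + 2*P))
1*r(m, -954) = 1*(-954*(-5 + 2*(-178/399))) = 1*(-954*(-5 - 356/399)) = 1*(-954*(-2351/399)) = 1*(747618/133) = 747618/133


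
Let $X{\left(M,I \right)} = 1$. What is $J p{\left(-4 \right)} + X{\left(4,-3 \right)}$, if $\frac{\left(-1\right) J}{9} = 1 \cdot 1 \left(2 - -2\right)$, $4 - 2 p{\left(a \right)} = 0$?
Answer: $-71$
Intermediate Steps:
$p{\left(a \right)} = 2$ ($p{\left(a \right)} = 2 - 0 = 2 + 0 = 2$)
$J = -36$ ($J = - 9 \cdot 1 \cdot 1 \left(2 - -2\right) = - 9 \cdot 1 \left(2 + 2\right) = - 9 \cdot 1 \cdot 4 = \left(-9\right) 4 = -36$)
$J p{\left(-4 \right)} + X{\left(4,-3 \right)} = \left(-36\right) 2 + 1 = -72 + 1 = -71$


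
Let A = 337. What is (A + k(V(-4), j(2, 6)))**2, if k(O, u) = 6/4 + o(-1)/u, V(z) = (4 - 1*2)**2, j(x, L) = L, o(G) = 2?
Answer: 4133089/36 ≈ 1.1481e+5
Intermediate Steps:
V(z) = 4 (V(z) = (4 - 2)**2 = 2**2 = 4)
k(O, u) = 3/2 + 2/u (k(O, u) = 6/4 + 2/u = 6*(1/4) + 2/u = 3/2 + 2/u)
(A + k(V(-4), j(2, 6)))**2 = (337 + (3/2 + 2/6))**2 = (337 + (3/2 + 2*(1/6)))**2 = (337 + (3/2 + 1/3))**2 = (337 + 11/6)**2 = (2033/6)**2 = 4133089/36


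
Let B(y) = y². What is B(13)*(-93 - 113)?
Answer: -34814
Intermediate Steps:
B(13)*(-93 - 113) = 13²*(-93 - 113) = 169*(-206) = -34814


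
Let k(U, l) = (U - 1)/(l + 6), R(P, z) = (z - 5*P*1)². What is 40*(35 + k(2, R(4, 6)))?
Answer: 141420/101 ≈ 1400.2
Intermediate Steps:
R(P, z) = (z - 5*P)²
k(U, l) = (-1 + U)/(6 + l)
40*(35 + k(2, R(4, 6))) = 40*(35 + (-1 + 2)/(6 + (-1*6 + 5*4)²)) = 40*(35 + 1/(6 + (-6 + 20)²)) = 40*(35 + 1/(6 + 14²)) = 40*(35 + 1/(6 + 196)) = 40*(35 + 1/202) = 40*(7071/202) = 141420/101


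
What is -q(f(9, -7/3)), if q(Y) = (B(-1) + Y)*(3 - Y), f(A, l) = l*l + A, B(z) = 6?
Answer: 18952/81 ≈ 233.98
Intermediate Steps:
f(A, l) = A + l² (f(A, l) = l² + A = A + l²)
q(Y) = (3 - Y)*(6 + Y) (q(Y) = (6 + Y)*(3 - Y) = (3 - Y)*(6 + Y))
-q(f(9, -7/3)) = -(18 - (9 + (-7/3)²)² - 3*(9 + (-7/3)²)) = -(18 - (9 + 49/9)² - 3*(9 + 49/9)) = -(18 - (130/9)² - 3*130/9) = -(18 - 1*16900/81 - 130/3) = -(18 - 16900/81 - 130/3) = -1*(-18952/81) = 18952/81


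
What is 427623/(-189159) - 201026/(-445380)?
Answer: -25404809101/14041272570 ≈ -1.8093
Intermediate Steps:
427623/(-189159) - 201026/(-445380) = 427623*(-1/189159) - 201026*(-1/445380) = -142541/63053 + 100513/222690 = -25404809101/14041272570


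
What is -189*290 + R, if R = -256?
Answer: -55066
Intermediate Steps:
-189*290 + R = -189*290 - 256 = -54810 - 256 = -55066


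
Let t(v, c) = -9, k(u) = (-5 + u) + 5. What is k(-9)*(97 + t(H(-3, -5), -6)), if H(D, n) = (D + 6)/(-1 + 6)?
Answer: -792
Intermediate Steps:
H(D, n) = 6/5 + D/5 (H(D, n) = (6 + D)/5 = (6 + D)*(⅕) = 6/5 + D/5)
k(u) = u
k(-9)*(97 + t(H(-3, -5), -6)) = -9*(97 - 9) = -9*88 = -792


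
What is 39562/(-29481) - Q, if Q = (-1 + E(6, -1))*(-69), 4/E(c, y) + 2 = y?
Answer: -4786003/29481 ≈ -162.34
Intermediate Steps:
E(c, y) = 4/(-2 + y)
Q = 161 (Q = (-1 + 4/(-2 - 1))*(-69) = (-1 + 4/(-3))*(-69) = (-1 + 4*(-⅓))*(-69) = (-1 - 4/3)*(-69) = -7/3*(-69) = 161)
39562/(-29481) - Q = 39562/(-29481) - 1*161 = 39562*(-1/29481) - 161 = -39562/29481 - 161 = -4786003/29481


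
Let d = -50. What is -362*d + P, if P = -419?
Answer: 17681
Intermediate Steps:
-362*d + P = -362*(-50) - 419 = 18100 - 419 = 17681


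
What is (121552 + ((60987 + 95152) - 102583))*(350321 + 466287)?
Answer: 142994593664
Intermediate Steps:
(121552 + ((60987 + 95152) - 102583))*(350321 + 466287) = (121552 + (156139 - 102583))*816608 = (121552 + 53556)*816608 = 175108*816608 = 142994593664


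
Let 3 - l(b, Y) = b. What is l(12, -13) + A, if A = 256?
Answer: 247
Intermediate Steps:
l(b, Y) = 3 - b
l(12, -13) + A = (3 - 1*12) + 256 = (3 - 12) + 256 = -9 + 256 = 247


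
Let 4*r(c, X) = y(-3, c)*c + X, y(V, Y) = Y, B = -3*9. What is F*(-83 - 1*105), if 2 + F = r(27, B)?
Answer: -32618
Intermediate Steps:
B = -27
r(c, X) = X/4 + c²/4 (r(c, X) = (c*c + X)/4 = (c² + X)/4 = (X + c²)/4 = X/4 + c²/4)
F = 347/2 (F = -2 + ((¼)*(-27) + (¼)*27²) = -2 + (-27/4 + (¼)*729) = -2 + (-27/4 + 729/4) = -2 + 351/2 = 347/2 ≈ 173.50)
F*(-83 - 1*105) = 347*(-83 - 1*105)/2 = 347*(-83 - 105)/2 = (347/2)*(-188) = -32618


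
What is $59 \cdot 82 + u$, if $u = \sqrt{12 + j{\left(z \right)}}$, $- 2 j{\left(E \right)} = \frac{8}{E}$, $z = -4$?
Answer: $4838 + \sqrt{13} \approx 4841.6$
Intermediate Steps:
$j{\left(E \right)} = - \frac{4}{E}$ ($j{\left(E \right)} = - \frac{8 \frac{1}{E}}{2} = - \frac{4}{E}$)
$u = \sqrt{13}$ ($u = \sqrt{12 - \frac{4}{-4}} = \sqrt{12 - -1} = \sqrt{12 + 1} = \sqrt{13} \approx 3.6056$)
$59 \cdot 82 + u = 59 \cdot 82 + \sqrt{13} = 4838 + \sqrt{13}$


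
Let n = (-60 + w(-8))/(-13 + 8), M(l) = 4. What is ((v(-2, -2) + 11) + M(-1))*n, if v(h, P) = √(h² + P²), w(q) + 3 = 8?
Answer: 165 + 22*√2 ≈ 196.11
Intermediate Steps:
w(q) = 5 (w(q) = -3 + 8 = 5)
v(h, P) = √(P² + h²)
n = 11 (n = (-60 + 5)/(-13 + 8) = -55/(-5) = -55*(-⅕) = 11)
((v(-2, -2) + 11) + M(-1))*n = ((√((-2)² + (-2)²) + 11) + 4)*11 = ((√(4 + 4) + 11) + 4)*11 = ((√8 + 11) + 4)*11 = ((2*√2 + 11) + 4)*11 = ((11 + 2*√2) + 4)*11 = (15 + 2*√2)*11 = 165 + 22*√2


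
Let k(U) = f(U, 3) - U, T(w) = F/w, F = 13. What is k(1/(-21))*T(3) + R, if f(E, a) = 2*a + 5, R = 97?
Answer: 9127/63 ≈ 144.87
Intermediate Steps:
T(w) = 13/w
f(E, a) = 5 + 2*a
k(U) = 11 - U (k(U) = (5 + 2*3) - U = (5 + 6) - U = 11 - U)
k(1/(-21))*T(3) + R = (11 - 1/(-21))*(13/3) + 97 = (11 - 1*(-1/21))*(13*(⅓)) + 97 = (11 + 1/21)*(13/3) + 97 = (232/21)*(13/3) + 97 = 3016/63 + 97 = 9127/63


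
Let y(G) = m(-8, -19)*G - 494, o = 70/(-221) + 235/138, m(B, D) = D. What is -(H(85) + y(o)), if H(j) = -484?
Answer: 30630269/30498 ≈ 1004.3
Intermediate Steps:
o = 42275/30498 (o = 70*(-1/221) + 235*(1/138) = -70/221 + 235/138 = 42275/30498 ≈ 1.3862)
y(G) = -494 - 19*G (y(G) = -19*G - 494 = -494 - 19*G)
-(H(85) + y(o)) = -(-484 + (-494 - 19*42275/30498)) = -(-484 + (-494 - 803225/30498)) = -(-484 - 15869237/30498) = -1*(-30630269/30498) = 30630269/30498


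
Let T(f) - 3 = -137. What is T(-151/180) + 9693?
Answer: 9559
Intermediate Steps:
T(f) = -134 (T(f) = 3 - 137 = -134)
T(-151/180) + 9693 = -134 + 9693 = 9559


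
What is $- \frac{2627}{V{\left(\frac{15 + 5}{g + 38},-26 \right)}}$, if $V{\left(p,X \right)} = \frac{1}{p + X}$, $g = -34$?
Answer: $55167$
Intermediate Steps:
$V{\left(p,X \right)} = \frac{1}{X + p}$
$- \frac{2627}{V{\left(\frac{15 + 5}{g + 38},-26 \right)}} = - \frac{2627}{\frac{1}{-26 + \frac{15 + 5}{-34 + 38}}} = - \frac{2627}{\frac{1}{-26 + \frac{20}{4}}} = - \frac{2627}{\frac{1}{-26 + 20 \cdot \frac{1}{4}}} = - \frac{2627}{\frac{1}{-26 + 5}} = - \frac{2627}{\frac{1}{-21}} = - \frac{2627}{- \frac{1}{21}} = \left(-2627\right) \left(-21\right) = 55167$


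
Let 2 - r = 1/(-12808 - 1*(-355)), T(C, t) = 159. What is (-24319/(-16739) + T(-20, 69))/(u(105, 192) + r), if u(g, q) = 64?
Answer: 33446516460/13757767361 ≈ 2.4311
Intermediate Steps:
r = 24907/12453 (r = 2 - 1/(-12808 - 1*(-355)) = 2 - 1/(-12808 + 355) = 2 - 1/(-12453) = 2 - 1*(-1/12453) = 2 + 1/12453 = 24907/12453 ≈ 2.0001)
(-24319/(-16739) + T(-20, 69))/(u(105, 192) + r) = (-24319/(-16739) + 159)/(64 + 24907/12453) = (-24319*(-1/16739) + 159)/(821899/12453) = (24319/16739 + 159)*(12453/821899) = (2685820/16739)*(12453/821899) = 33446516460/13757767361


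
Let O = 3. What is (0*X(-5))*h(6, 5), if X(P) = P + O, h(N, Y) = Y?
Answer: 0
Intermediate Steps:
X(P) = 3 + P (X(P) = P + 3 = 3 + P)
(0*X(-5))*h(6, 5) = (0*(3 - 5))*5 = (0*(-2))*5 = 0*5 = 0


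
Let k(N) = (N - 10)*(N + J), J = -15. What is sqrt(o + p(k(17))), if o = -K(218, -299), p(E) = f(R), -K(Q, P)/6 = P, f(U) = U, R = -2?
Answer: 2*I*sqrt(449) ≈ 42.379*I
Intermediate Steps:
k(N) = (-15 + N)*(-10 + N) (k(N) = (N - 10)*(N - 15) = (-10 + N)*(-15 + N) = (-15 + N)*(-10 + N))
K(Q, P) = -6*P
p(E) = -2
o = -1794 (o = -(-6)*(-299) = -1*1794 = -1794)
sqrt(o + p(k(17))) = sqrt(-1794 - 2) = sqrt(-1796) = 2*I*sqrt(449)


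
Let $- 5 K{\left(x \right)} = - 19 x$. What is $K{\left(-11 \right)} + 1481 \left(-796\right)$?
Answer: $- \frac{5894589}{5} \approx -1.1789 \cdot 10^{6}$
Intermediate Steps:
$K{\left(x \right)} = \frac{19 x}{5}$ ($K{\left(x \right)} = - \frac{\left(-19\right) x}{5} = \frac{19 x}{5}$)
$K{\left(-11 \right)} + 1481 \left(-796\right) = \frac{19}{5} \left(-11\right) + 1481 \left(-796\right) = - \frac{209}{5} - 1178876 = - \frac{5894589}{5}$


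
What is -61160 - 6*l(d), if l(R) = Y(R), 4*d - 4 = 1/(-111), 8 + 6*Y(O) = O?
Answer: -27151931/444 ≈ -61153.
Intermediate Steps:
Y(O) = -4/3 + O/6
d = 443/444 (d = 1 + (1/4)/(-111) = 1 + (1/4)*(-1/111) = 1 - 1/444 = 443/444 ≈ 0.99775)
l(R) = -4/3 + R/6
-61160 - 6*l(d) = -61160 - 6*(-4/3 + (1/6)*(443/444)) = -61160 - 6*(-4/3 + 443/2664) = -61160 - 6*(-3109/2664) = -61160 + 3109/444 = -27151931/444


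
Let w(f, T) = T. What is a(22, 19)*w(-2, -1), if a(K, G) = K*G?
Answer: -418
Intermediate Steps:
a(K, G) = G*K
a(22, 19)*w(-2, -1) = (19*22)*(-1) = 418*(-1) = -418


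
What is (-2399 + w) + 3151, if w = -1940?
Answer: -1188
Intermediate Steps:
(-2399 + w) + 3151 = (-2399 - 1940) + 3151 = -4339 + 3151 = -1188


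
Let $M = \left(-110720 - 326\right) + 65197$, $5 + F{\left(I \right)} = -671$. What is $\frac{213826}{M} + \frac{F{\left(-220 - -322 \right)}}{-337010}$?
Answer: $- \frac{2118544304}{454457985} \approx -4.6617$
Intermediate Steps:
$F{\left(I \right)} = -676$ ($F{\left(I \right)} = -5 - 671 = -676$)
$M = -45849$ ($M = -111046 + 65197 = -45849$)
$\frac{213826}{M} + \frac{F{\left(-220 - -322 \right)}}{-337010} = \frac{213826}{-45849} - \frac{676}{-337010} = 213826 \left(- \frac{1}{45849}\right) - - \frac{338}{168505} = - \frac{12578}{2697} + \frac{338}{168505} = - \frac{2118544304}{454457985}$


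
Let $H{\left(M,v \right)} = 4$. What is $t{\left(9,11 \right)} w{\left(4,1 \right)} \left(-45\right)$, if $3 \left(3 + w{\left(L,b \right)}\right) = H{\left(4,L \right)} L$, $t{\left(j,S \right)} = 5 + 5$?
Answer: $-1050$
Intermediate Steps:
$t{\left(j,S \right)} = 10$
$w{\left(L,b \right)} = -3 + \frac{4 L}{3}$
$t{\left(9,11 \right)} w{\left(4,1 \right)} \left(-45\right) = 10 \left(-3 + \frac{4}{3} \cdot 4\right) \left(-45\right) = 10 \left(-3 + \frac{16}{3}\right) \left(-45\right) = 10 \cdot \frac{7}{3} \left(-45\right) = \frac{70}{3} \left(-45\right) = -1050$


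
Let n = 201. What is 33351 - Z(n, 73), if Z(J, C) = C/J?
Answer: 6703478/201 ≈ 33351.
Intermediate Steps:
33351 - Z(n, 73) = 33351 - 73/201 = 6703478/201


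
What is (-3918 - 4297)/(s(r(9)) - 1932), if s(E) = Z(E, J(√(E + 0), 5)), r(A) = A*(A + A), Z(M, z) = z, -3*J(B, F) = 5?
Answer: 24645/5801 ≈ 4.2484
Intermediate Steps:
J(B, F) = -5/3 (J(B, F) = -⅓*5 = -5/3)
r(A) = 2*A² (r(A) = A*(2*A) = 2*A²)
s(E) = -5/3
(-3918 - 4297)/(s(r(9)) - 1932) = (-3918 - 4297)/(-5/3 - 1932) = -8215/(-5801/3) = -8215*(-3/5801) = 24645/5801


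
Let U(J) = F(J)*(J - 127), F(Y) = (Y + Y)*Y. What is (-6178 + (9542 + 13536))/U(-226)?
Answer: -4225/9014914 ≈ -0.00046867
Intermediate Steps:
F(Y) = 2*Y² (F(Y) = (2*Y)*Y = 2*Y²)
U(J) = 2*J²*(-127 + J) (U(J) = (2*J²)*(J - 127) = (2*J²)*(-127 + J) = 2*J²*(-127 + J))
(-6178 + (9542 + 13536))/U(-226) = (-6178 + (9542 + 13536))/((2*(-226)²*(-127 - 226))) = (-6178 + 23078)/((2*51076*(-353))) = 16900/(-36059656) = 16900*(-1/36059656) = -4225/9014914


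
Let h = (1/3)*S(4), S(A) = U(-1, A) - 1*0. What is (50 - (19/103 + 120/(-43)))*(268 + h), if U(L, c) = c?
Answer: 188258344/13287 ≈ 14169.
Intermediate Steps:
S(A) = A (S(A) = A - 1*0 = A + 0 = A)
h = 4/3 (h = (1/3)*4 = 4/3 ≈ 1.3333)
(50 - (19/103 + 120/(-43)))*(268 + h) = (50 - (19/103 + 120/(-43)))*(268 + 4/3) = (50 - (19*(1/103) + 120*(-1/43)))*(808/3) = (50 - (19/103 - 120/43))*(808/3) = (50 - 1*(-11543/4429))*(808/3) = (50 + 11543/4429)*(808/3) = (232993/4429)*(808/3) = 188258344/13287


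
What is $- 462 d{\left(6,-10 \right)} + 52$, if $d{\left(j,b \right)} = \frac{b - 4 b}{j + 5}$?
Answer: $-1208$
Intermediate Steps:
$d{\left(j,b \right)} = - \frac{3 b}{5 + j}$ ($d{\left(j,b \right)} = \frac{\left(-3\right) b}{5 + j} = - \frac{3 b}{5 + j}$)
$- 462 d{\left(6,-10 \right)} + 52 = - 462 \left(\left(-3\right) \left(-10\right) \frac{1}{5 + 6}\right) + 52 = - 462 \left(\left(-3\right) \left(-10\right) \frac{1}{11}\right) + 52 = \left(-462\right) \frac{30}{11} + 52 = -1260 + 52 = -1208$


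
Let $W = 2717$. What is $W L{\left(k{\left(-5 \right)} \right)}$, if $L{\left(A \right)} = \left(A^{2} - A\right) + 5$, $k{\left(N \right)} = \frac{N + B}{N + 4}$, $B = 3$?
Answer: $19019$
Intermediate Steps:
$k{\left(N \right)} = \frac{3 + N}{4 + N}$ ($k{\left(N \right)} = \frac{N + 3}{N + 4} = \frac{3 + N}{4 + N}$)
$L{\left(A \right)} = 5 + A^{2} - A$
$W L{\left(k{\left(-5 \right)} \right)} = 2717 \left(5 + \left(\frac{3 - 5}{4 - 5}\right)^{2} - \frac{3 - 5}{4 - 5}\right) = 2717 \left(5 + \left(\frac{1}{-1} \left(-2\right)\right)^{2} - \frac{1}{-1} \left(-2\right)\right) = 2717 \left(5 + \left(\left(-1\right) \left(-2\right)\right)^{2} - \left(-1\right) \left(-2\right)\right) = 2717 \left(5 + 2^{2} - 2\right) = 2717 \left(5 + 4 - 2\right) = 2717 \cdot 7 = 19019$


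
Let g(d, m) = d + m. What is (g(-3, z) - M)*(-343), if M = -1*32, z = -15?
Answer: -4802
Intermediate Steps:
M = -32
(g(-3, z) - M)*(-343) = ((-3 - 15) - 1*(-32))*(-343) = (-18 + 32)*(-343) = 14*(-343) = -4802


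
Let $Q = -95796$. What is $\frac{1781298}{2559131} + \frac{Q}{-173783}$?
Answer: $\frac{554713823610}{444733462573} \approx 1.2473$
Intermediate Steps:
$\frac{1781298}{2559131} + \frac{Q}{-173783} = \frac{1781298}{2559131} - \frac{95796}{-173783} = 1781298 \cdot \frac{1}{2559131} - - \frac{95796}{173783} = \frac{1781298}{2559131} + \frac{95796}{173783} = \frac{554713823610}{444733462573}$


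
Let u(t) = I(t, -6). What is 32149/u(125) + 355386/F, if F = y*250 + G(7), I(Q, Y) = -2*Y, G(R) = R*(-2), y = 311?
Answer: 26077076/9717 ≈ 2683.7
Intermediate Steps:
G(R) = -2*R
u(t) = 12 (u(t) = -2*(-6) = 12)
F = 77736 (F = 311*250 - 2*7 = 77750 - 14 = 77736)
32149/u(125) + 355386/F = 32149/12 + 355386/77736 = 32149*(1/12) + 355386*(1/77736) = 32149/12 + 59231/12956 = 26077076/9717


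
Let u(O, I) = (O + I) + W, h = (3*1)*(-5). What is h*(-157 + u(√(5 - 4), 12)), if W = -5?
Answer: 2235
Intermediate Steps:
h = -15 (h = 3*(-5) = -15)
u(O, I) = -5 + I + O (u(O, I) = (O + I) - 5 = (I + O) - 5 = -5 + I + O)
h*(-157 + u(√(5 - 4), 12)) = -15*(-157 + (-5 + 12 + √(5 - 4))) = -15*(-157 + (-5 + 12 + √1)) = -15*(-157 + (-5 + 12 + 1)) = -15*(-157 + 8) = -15*(-149) = 2235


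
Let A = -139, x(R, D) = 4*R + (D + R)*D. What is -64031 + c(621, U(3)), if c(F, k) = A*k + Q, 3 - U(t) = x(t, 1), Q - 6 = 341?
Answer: -61877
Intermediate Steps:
Q = 347 (Q = 6 + 341 = 347)
x(R, D) = 4*R + D*(D + R)
U(t) = 2 - 5*t (U(t) = 3 - (1**2 + 4*t + 1*t) = 3 - (1 + 4*t + t) = 3 - (1 + 5*t) = 3 + (-1 - 5*t) = 2 - 5*t)
c(F, k) = 347 - 139*k (c(F, k) = -139*k + 347 = 347 - 139*k)
-64031 + c(621, U(3)) = -64031 + (347 - 139*(2 - 5*3)) = -64031 + (347 - 139*(2 - 15)) = -64031 + (347 - 139*(-13)) = -64031 + (347 + 1807) = -64031 + 2154 = -61877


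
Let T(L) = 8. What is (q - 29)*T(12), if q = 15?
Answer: -112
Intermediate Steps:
(q - 29)*T(12) = (15 - 29)*8 = -14*8 = -112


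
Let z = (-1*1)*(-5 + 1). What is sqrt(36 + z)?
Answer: 2*sqrt(10) ≈ 6.3246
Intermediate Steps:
z = 4 (z = -1*(-4) = 4)
sqrt(36 + z) = sqrt(36 + 4) = sqrt(40) = 2*sqrt(10)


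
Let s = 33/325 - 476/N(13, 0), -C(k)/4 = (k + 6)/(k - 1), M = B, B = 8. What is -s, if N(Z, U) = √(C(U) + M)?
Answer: -33/325 + 119*√2/2 ≈ 84.044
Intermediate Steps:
M = 8
C(k) = -4*(6 + k)/(-1 + k) (C(k) = -4*(k + 6)/(k - 1) = -4*(6 + k)/(-1 + k))
N(Z, U) = √(8 + 4*(-6 - U)/(-1 + U)) (N(Z, U) = √(4*(-6 - U)/(-1 + U) + 8) = √(8 + 4*(-6 - U)/(-1 + U)))
s = 33/325 - 119*√2/2 (s = 33/325 - 476*√2/(8*√(-1/(-1 + 0))) = 33*(1/325) - 476*√2/(8*√(-1/(-1))) = 33/325 - 476*√2/8 = 33/325 - 119*√2/2 ≈ -84.044)
-s = -(33/325 - 119*√2/2) = -33/325 + 119*√2/2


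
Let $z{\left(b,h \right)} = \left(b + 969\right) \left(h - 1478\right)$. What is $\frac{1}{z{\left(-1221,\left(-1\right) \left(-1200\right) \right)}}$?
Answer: $\frac{1}{70056} \approx 1.4274 \cdot 10^{-5}$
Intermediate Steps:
$z{\left(b,h \right)} = \left(-1478 + h\right) \left(969 + b\right)$ ($z{\left(b,h \right)} = \left(969 + b\right) \left(-1478 + h\right) = \left(-1478 + h\right) \left(969 + b\right)$)
$\frac{1}{z{\left(-1221,\left(-1\right) \left(-1200\right) \right)}} = \frac{1}{-1432182 - -1804638 + 969 \left(\left(-1\right) \left(-1200\right)\right) - 1221 \left(\left(-1\right) \left(-1200\right)\right)} = \frac{1}{-1432182 + 1804638 + 969 \cdot 1200 - 1465200} = \frac{1}{-1432182 + 1804638 + 1162800 - 1465200} = \frac{1}{70056}$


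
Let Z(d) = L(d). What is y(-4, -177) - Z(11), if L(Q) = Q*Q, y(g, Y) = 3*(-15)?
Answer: -166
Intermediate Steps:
y(g, Y) = -45
L(Q) = Q**2
Z(d) = d**2
y(-4, -177) - Z(11) = -45 - 1*11**2 = -45 - 1*121 = -45 - 121 = -166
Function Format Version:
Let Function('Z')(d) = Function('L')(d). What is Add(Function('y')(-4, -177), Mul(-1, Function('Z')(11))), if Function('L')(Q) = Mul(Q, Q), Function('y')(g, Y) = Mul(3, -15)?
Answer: -166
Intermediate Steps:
Function('y')(g, Y) = -45
Function('L')(Q) = Pow(Q, 2)
Function('Z')(d) = Pow(d, 2)
Add(Function('y')(-4, -177), Mul(-1, Function('Z')(11))) = Add(-45, Mul(-1, Pow(11, 2))) = Add(-45, Mul(-1, 121)) = Add(-45, -121) = -166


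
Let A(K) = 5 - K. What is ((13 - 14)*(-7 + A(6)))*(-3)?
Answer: -24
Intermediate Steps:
((13 - 14)*(-7 + A(6)))*(-3) = ((13 - 14)*(-7 + (5 - 1*6)))*(-3) = -(-7 + (5 - 6))*(-3) = -(-7 - 1)*(-3) = -1*(-8)*(-3) = 8*(-3) = -24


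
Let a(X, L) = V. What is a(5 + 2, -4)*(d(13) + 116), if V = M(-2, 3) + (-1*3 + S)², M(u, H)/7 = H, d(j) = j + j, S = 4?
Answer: 3124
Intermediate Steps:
d(j) = 2*j
M(u, H) = 7*H
V = 22 (V = 7*3 + (-1*3 + 4)² = 21 + (-3 + 4)² = 21 + 1² = 21 + 1 = 22)
a(X, L) = 22
a(5 + 2, -4)*(d(13) + 116) = 22*(2*13 + 116) = 22*(26 + 116) = 22*142 = 3124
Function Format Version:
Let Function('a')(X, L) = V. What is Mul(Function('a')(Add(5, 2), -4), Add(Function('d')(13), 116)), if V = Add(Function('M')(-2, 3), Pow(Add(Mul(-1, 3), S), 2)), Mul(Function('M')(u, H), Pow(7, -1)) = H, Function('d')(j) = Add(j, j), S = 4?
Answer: 3124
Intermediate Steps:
Function('d')(j) = Mul(2, j)
Function('M')(u, H) = Mul(7, H)
V = 22 (V = Add(Mul(7, 3), Pow(Add(Mul(-1, 3), 4), 2)) = Add(21, Pow(Add(-3, 4), 2)) = Add(21, Pow(1, 2)) = Add(21, 1) = 22)
Function('a')(X, L) = 22
Mul(Function('a')(Add(5, 2), -4), Add(Function('d')(13), 116)) = Mul(22, Add(Mul(2, 13), 116)) = Mul(22, Add(26, 116)) = Mul(22, 142) = 3124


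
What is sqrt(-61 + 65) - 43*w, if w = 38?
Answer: -1632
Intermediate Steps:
sqrt(-61 + 65) - 43*w = sqrt(-61 + 65) - 43*38 = sqrt(4) - 1634 = 2 - 1634 = -1632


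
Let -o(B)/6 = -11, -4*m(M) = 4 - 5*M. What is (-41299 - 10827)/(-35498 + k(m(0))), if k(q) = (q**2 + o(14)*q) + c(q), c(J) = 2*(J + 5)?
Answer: 52126/35555 ≈ 1.4661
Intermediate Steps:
m(M) = -1 + 5*M/4 (m(M) = -(4 - 5*M)/4 = -1 + 5*M/4)
o(B) = 66 (o(B) = -6*(-11) = 66)
c(J) = 10 + 2*J (c(J) = 2*(5 + J) = 10 + 2*J)
k(q) = 10 + q**2 + 68*q (k(q) = (q**2 + 66*q) + (10 + 2*q) = 10 + q**2 + 68*q)
(-41299 - 10827)/(-35498 + k(m(0))) = (-41299 - 10827)/(-35498 + (10 + (-1 + (5/4)*0)**2 + 68*(-1 + (5/4)*0))) = -52126/(-35498 + (10 + (-1 + 0)**2 + 68*(-1 + 0))) = -52126/(-35498 + (10 + (-1)**2 + 68*(-1))) = -52126/(-35498 + (10 + 1 - 68)) = -52126/(-35498 - 57) = -52126/(-35555) = -52126*(-1/35555) = 52126/35555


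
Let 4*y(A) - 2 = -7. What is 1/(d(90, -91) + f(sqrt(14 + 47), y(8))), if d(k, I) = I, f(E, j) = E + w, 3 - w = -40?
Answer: -48/2243 - sqrt(61)/2243 ≈ -0.024882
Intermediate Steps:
w = 43 (w = 3 - 1*(-40) = 3 + 40 = 43)
y(A) = -5/4 (y(A) = 1/2 + (1/4)*(-7) = 1/2 - 7/4 = -5/4)
f(E, j) = 43 + E (f(E, j) = E + 43 = 43 + E)
1/(d(90, -91) + f(sqrt(14 + 47), y(8))) = 1/(-91 + (43 + sqrt(14 + 47))) = 1/(-91 + (43 + sqrt(61))) = 1/(-48 + sqrt(61))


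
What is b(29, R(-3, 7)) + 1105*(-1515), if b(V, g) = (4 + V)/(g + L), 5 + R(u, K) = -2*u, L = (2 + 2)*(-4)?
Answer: -8370386/5 ≈ -1.6741e+6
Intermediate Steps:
L = -16 (L = 4*(-4) = -16)
R(u, K) = -5 - 2*u
b(V, g) = (4 + V)/(-16 + g) (b(V, g) = (4 + V)/(g - 16) = (4 + V)/(-16 + g))
b(29, R(-3, 7)) + 1105*(-1515) = (4 + 29)/(-16 + (-5 - 2*(-3))) + 1105*(-1515) = 33/(-16 + (-5 + 6)) - 1674075 = 33/(-16 + 1) - 1674075 = 33/(-15) - 1674075 = -1/15*33 - 1674075 = -11/5 - 1674075 = -8370386/5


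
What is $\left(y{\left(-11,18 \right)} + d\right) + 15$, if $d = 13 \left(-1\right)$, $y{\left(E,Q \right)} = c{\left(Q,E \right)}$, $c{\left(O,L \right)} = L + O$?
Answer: $9$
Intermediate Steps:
$y{\left(E,Q \right)} = E + Q$
$d = -13$
$\left(y{\left(-11,18 \right)} + d\right) + 15 = \left(\left(-11 + 18\right) - 13\right) + 15 = \left(7 - 13\right) + 15 = -6 + 15 = 9$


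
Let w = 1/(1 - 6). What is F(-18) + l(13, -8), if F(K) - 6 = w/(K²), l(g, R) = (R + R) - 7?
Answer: -27541/1620 ≈ -17.001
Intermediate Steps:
w = -⅕ (w = 1/(-5) = -⅕ ≈ -0.20000)
l(g, R) = -7 + 2*R (l(g, R) = 2*R - 7 = -7 + 2*R)
F(K) = 6 - 1/(5*K²)
F(-18) + l(13, -8) = (6 - ⅕/(-18)²) + (-7 + 2*(-8)) = (6 - ⅕*1/324) + (-7 - 16) = (6 - 1/1620) - 23 = 9719/1620 - 23 = -27541/1620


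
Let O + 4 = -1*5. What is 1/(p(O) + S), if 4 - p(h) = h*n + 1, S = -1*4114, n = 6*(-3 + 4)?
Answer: -1/4057 ≈ -0.00024649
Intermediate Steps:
n = 6 (n = 6*1 = 6)
O = -9 (O = -4 - 1*5 = -4 - 5 = -9)
S = -4114
p(h) = 3 - 6*h (p(h) = 4 - (h*6 + 1) = 4 - (6*h + 1) = 4 - (1 + 6*h) = 4 + (-1 - 6*h) = 3 - 6*h)
1/(p(O) + S) = 1/((3 - 6*(-9)) - 4114) = 1/((3 + 54) - 4114) = 1/(57 - 4114) = 1/(-4057) = -1/4057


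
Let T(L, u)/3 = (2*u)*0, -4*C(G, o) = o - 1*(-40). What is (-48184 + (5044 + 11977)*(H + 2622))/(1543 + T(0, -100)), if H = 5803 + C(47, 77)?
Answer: 571423507/6172 ≈ 92583.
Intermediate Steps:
C(G, o) = -10 - o/4 (C(G, o) = -(o - 1*(-40))/4 = -(o + 40)/4 = -(40 + o)/4 = -10 - o/4)
T(L, u) = 0 (T(L, u) = 3*((2*u)*0) = 3*0 = 0)
H = 23095/4 (H = 5803 + (-10 - 1/4*77) = 5803 + (-10 - 77/4) = 5803 - 117/4 = 23095/4 ≈ 5773.8)
(-48184 + (5044 + 11977)*(H + 2622))/(1543 + T(0, -100)) = (-48184 + (5044 + 11977)*(23095/4 + 2622))/(1543 + 0) = (-48184 + 17021*(33583/4))/1543 = (-48184 + 571616243/4)*(1/1543) = (571423507/4)*(1/1543) = 571423507/6172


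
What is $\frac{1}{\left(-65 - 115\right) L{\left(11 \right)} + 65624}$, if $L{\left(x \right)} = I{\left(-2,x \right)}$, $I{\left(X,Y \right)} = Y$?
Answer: $\frac{1}{63644} \approx 1.5712 \cdot 10^{-5}$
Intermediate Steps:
$L{\left(x \right)} = x$
$\frac{1}{\left(-65 - 115\right) L{\left(11 \right)} + 65624} = \frac{1}{\left(-65 - 115\right) 11 + 65624} = \frac{1}{\left(-180\right) 11 + 65624} = \frac{1}{-1980 + 65624} = \frac{1}{63644}$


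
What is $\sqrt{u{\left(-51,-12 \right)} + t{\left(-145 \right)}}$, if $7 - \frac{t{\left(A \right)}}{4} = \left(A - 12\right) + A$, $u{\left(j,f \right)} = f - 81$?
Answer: $3 \sqrt{127} \approx 33.808$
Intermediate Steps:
$u{\left(j,f \right)} = -81 + f$ ($u{\left(j,f \right)} = f - 81 = -81 + f$)
$t{\left(A \right)} = 76 - 8 A$ ($t{\left(A \right)} = 28 - 4 \left(\left(A - 12\right) + A\right) = 28 - 4 \left(\left(-12 + A\right) + A\right) = 28 - 4 \left(-12 + 2 A\right) = 28 - \left(-48 + 8 A\right) = 76 - 8 A$)
$\sqrt{u{\left(-51,-12 \right)} + t{\left(-145 \right)}} = \sqrt{\left(-81 - 12\right) + \left(76 - -1160\right)} = \sqrt{-93 + \left(76 + 1160\right)} = \sqrt{-93 + 1236} = \sqrt{1143} = 3 \sqrt{127}$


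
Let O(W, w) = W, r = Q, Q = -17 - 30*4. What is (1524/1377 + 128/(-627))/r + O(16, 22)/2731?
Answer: -26191076/35892295857 ≈ -0.00072971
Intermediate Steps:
Q = -137 (Q = -17 - 120 = -137)
r = -137
(1524/1377 + 128/(-627))/r + O(16, 22)/2731 = (1524/1377 + 128/(-627))/(-137) + 16/2731 = (1524*(1/1377) + 128*(-1/627))*(-1/137) + 16*(1/2731) = (508/459 - 128/627)*(-1/137) + 16/2731 = (86588/95931)*(-1/137) + 16/2731 = -86588/13142547 + 16/2731 = -26191076/35892295857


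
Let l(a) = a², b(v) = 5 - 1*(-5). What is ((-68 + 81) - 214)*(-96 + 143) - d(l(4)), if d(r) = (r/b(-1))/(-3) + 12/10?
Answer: -28343/3 ≈ -9447.7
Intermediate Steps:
b(v) = 10 (b(v) = 5 + 5 = 10)
d(r) = 6/5 - r/30 (d(r) = (r/10)/(-3) + 12/10 = (r*(⅒))*(-⅓) + 12*(⅒) = (r/10)*(-⅓) + 6/5 = -r/30 + 6/5 = 6/5 - r/30)
((-68 + 81) - 214)*(-96 + 143) - d(l(4)) = ((-68 + 81) - 214)*(-96 + 143) - (6/5 - 1/30*4²) = (13 - 214)*47 - (6/5 - 1/30*16) = -201*47 - (6/5 - 8/15) = -9447 - 1*⅔ = -9447 - ⅔ = -28343/3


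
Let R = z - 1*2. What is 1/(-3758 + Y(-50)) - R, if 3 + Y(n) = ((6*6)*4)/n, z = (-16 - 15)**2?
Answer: -90239048/94097 ≈ -959.00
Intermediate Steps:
z = 961 (z = (-31)**2 = 961)
Y(n) = -3 + 144/n (Y(n) = -3 + ((6*6)*4)/n = -3 + (36*4)/n = -3 + 144/n)
R = 959 (R = 961 - 1*2 = 961 - 2 = 959)
1/(-3758 + Y(-50)) - R = 1/(-3758 + (-3 + 144/(-50))) - 1*959 = 1/(-3758 + (-3 + 144*(-1/50))) - 959 = 1/(-3758 + (-3 - 72/25)) - 959 = 1/(-3758 - 147/25) - 959 = 1/(-94097/25) - 959 = -25/94097 - 959 = -90239048/94097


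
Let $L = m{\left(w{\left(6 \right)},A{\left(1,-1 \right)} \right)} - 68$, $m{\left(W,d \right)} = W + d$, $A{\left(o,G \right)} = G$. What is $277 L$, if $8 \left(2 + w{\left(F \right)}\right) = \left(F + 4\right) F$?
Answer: $- \frac{35179}{2} \approx -17590.0$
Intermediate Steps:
$w{\left(F \right)} = -2 + \frac{F \left(4 + F\right)}{8}$ ($w{\left(F \right)} = -2 + \frac{\left(F + 4\right) F}{8} = -2 + \frac{\left(4 + F\right) F}{8} = -2 + \frac{F \left(4 + F\right)}{8}$)
$L = - \frac{127}{2}$ ($L = \left(\left(-2 + \frac{1}{2} \cdot 6 + \frac{6^{2}}{8}\right) - 1\right) - 68 = \left(\left(-2 + 3 + \frac{1}{8} \cdot 36\right) - 1\right) - 68 = \left(\left(-2 + 3 + \frac{9}{2}\right) - 1\right) - 68 = \left(\frac{11}{2} - 1\right) - 68 = \frac{9}{2} - 68 = - \frac{127}{2} \approx -63.5$)
$277 L = 277 \left(- \frac{127}{2}\right) = - \frac{35179}{2}$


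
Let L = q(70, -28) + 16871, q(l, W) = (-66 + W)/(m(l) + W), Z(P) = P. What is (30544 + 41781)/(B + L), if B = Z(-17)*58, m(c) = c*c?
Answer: 176183700/38695813 ≈ 4.5530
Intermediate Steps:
m(c) = c²
q(l, W) = (-66 + W)/(W + l²) (q(l, W) = (-66 + W)/(l² + W) = (-66 + W)/(W + l²))
L = 41097709/2436 (L = (-66 - 28)/(-28 + 70²) + 16871 = -94/(-28 + 4900) + 16871 = -94/4872 + 16871 = (1/4872)*(-94) + 16871 = -47/2436 + 16871 = 41097709/2436 ≈ 16871.)
B = -986 (B = -17*58 = -986)
(30544 + 41781)/(B + L) = (30544 + 41781)/(-986 + 41097709/2436) = 72325/(38695813/2436) = 72325*(2436/38695813) = 176183700/38695813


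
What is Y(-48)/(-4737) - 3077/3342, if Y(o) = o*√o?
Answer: -3077/3342 + 64*I*√3/1579 ≈ -0.92071 + 0.070203*I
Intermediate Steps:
Y(o) = o^(3/2)
Y(-48)/(-4737) - 3077/3342 = (-48)^(3/2)/(-4737) - 3077/3342 = -192*I*√3*(-1/4737) - 3077*1/3342 = 64*I*√3/1579 - 3077/3342 = -3077/3342 + 64*I*√3/1579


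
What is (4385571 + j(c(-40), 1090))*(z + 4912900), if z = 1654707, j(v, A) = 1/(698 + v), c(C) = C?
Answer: 18952181080044433/658 ≈ 2.8803e+13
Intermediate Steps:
(4385571 + j(c(-40), 1090))*(z + 4912900) = (4385571 + 1/(698 - 40))*(1654707 + 4912900) = (4385571 + 1/658)*6567607 = (2885705719/658)*6567607 = 18952181080044433/658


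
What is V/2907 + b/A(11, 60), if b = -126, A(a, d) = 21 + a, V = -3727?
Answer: -242773/46512 ≈ -5.2196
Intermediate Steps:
V/2907 + b/A(11, 60) = -3727/2907 - 126/(21 + 11) = -3727*1/2907 - 126/32 = -3727/2907 - 126*1/32 = -3727/2907 - 63/16 = -242773/46512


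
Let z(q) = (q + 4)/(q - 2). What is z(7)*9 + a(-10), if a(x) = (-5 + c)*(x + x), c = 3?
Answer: 299/5 ≈ 59.800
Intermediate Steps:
z(q) = (4 + q)/(-2 + q)
a(x) = -4*x (a(x) = (-5 + 3)*(x + x) = -4*x)
z(7)*9 + a(-10) = ((4 + 7)/(-2 + 7))*9 - 4*(-10) = (11/5)*9 + 40 = 99/5 + 40 = 299/5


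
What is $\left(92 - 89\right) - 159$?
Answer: $-156$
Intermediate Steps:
$\left(92 - 89\right) - 159 = 3 - 159 = -156$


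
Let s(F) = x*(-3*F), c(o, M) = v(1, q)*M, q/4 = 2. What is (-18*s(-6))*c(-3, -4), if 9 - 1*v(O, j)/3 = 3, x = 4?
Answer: 93312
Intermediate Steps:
q = 8 (q = 4*2 = 8)
v(O, j) = 18 (v(O, j) = 27 - 3*3 = 27 - 9 = 18)
c(o, M) = 18*M
s(F) = -12*F (s(F) = 4*(-3*F) = -12*F)
(-18*s(-6))*c(-3, -4) = (-(-216)*(-6))*(18*(-4)) = -18*72*(-72) = -1296*(-72) = 93312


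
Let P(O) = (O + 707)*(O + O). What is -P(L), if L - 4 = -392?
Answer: 247544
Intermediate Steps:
L = -388 (L = 4 - 392 = -388)
P(O) = 2*O*(707 + O) (P(O) = (707 + O)*(2*O) = 2*O*(707 + O))
-P(L) = -2*(-388)*(707 - 388) = -2*(-388)*319 = -1*(-247544) = 247544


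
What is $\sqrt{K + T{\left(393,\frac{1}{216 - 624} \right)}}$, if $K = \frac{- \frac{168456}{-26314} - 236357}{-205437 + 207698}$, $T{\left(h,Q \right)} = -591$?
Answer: $\frac{2 i \sqrt{153876759927000439}}{29747977} \approx 26.373 i$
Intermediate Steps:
$K = - \frac{3109664821}{29747977}$ ($K = \frac{\left(-168456\right) \left(- \frac{1}{26314}\right) - 236357}{2261} = \left(\frac{84228}{13157} - 236357\right) \frac{1}{2261} = \left(- \frac{3109664821}{13157}\right) \frac{1}{2261} = - \frac{3109664821}{29747977} \approx -104.53$)
$\sqrt{K + T{\left(393,\frac{1}{216 - 624} \right)}} = \sqrt{- \frac{3109664821}{29747977} - 591} = \sqrt{- \frac{20690719228}{29747977}} = \frac{2 i \sqrt{153876759927000439}}{29747977}$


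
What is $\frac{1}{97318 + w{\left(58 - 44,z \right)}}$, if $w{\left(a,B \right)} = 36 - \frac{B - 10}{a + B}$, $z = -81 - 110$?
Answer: $\frac{59}{5743819} \approx 1.0272 \cdot 10^{-5}$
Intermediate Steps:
$z = -191$ ($z = -81 - 110 = -191$)
$w{\left(a,B \right)} = 36 - \frac{-10 + B}{B + a}$
$\frac{1}{97318 + w{\left(58 - 44,z \right)}} = \frac{1}{97318 + \frac{10 + 35 \left(-191\right) + 36 \left(58 - 44\right)}{-191 + \left(58 - 44\right)}} = \frac{1}{97318 + \frac{10 - 6685 + 36 \left(58 - 44\right)}{-191 + \left(58 - 44\right)}} = \frac{1}{97318 + \frac{10 - 6685 + 36 \cdot 14}{-191 + 14}} = \frac{1}{97318 + \frac{10 - 6685 + 504}{-177}} = \frac{1}{97318 - - \frac{2057}{59}} = \frac{1}{97318 + \frac{2057}{59}} = \frac{1}{\frac{5743819}{59}} = \frac{59}{5743819}$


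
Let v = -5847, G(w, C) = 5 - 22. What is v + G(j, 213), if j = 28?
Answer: -5864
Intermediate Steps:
G(w, C) = -17
v + G(j, 213) = -5847 - 17 = -5864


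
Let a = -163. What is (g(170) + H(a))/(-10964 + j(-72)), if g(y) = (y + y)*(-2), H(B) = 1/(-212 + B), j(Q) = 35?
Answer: 255001/4098375 ≈ 0.062220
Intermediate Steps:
g(y) = -4*y (g(y) = (2*y)*(-2) = -4*y)
(g(170) + H(a))/(-10964 + j(-72)) = (-4*170 + 1/(-212 - 163))/(-10964 + 35) = (-680 + 1/(-375))/(-10929) = (-680 - 1/375)*(-1/10929) = -255001/375*(-1/10929) = 255001/4098375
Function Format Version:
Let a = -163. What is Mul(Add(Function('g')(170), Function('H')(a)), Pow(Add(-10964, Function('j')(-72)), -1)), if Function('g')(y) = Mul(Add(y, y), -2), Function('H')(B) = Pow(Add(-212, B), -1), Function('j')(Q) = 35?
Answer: Rational(255001, 4098375) ≈ 0.062220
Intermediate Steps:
Function('g')(y) = Mul(-4, y) (Function('g')(y) = Mul(Mul(2, y), -2) = Mul(-4, y))
Mul(Add(Function('g')(170), Function('H')(a)), Pow(Add(-10964, Function('j')(-72)), -1)) = Mul(Add(Mul(-4, 170), Pow(Add(-212, -163), -1)), Pow(Add(-10964, 35), -1)) = Mul(Add(-680, Pow(-375, -1)), Pow(-10929, -1)) = Mul(Add(-680, Rational(-1, 375)), Rational(-1, 10929)) = Mul(Rational(-255001, 375), Rational(-1, 10929)) = Rational(255001, 4098375)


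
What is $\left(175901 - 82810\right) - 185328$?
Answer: $-92237$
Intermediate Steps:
$\left(175901 - 82810\right) - 185328 = 93091 - 185328 = -92237$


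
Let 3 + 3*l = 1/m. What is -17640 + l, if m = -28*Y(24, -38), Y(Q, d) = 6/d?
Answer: -4445513/252 ≈ -17641.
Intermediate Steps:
m = 84/19 (m = -168/(-38) = -168*(-1)/38 = -28*(-3/19) = 84/19 ≈ 4.4211)
l = -233/252 (l = -1 + 1/(3*(84/19)) = -1 + (⅓)*(19/84) = -1 + 19/252 = -233/252 ≈ -0.92460)
-17640 + l = -17640 - 233/252 = -4445513/252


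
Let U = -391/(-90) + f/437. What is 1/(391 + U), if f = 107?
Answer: 39330/15558527 ≈ 0.0025279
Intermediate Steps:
U = 180497/39330 (U = -391/(-90) + 107/437 = -391*(-1/90) + 107*(1/437) = 391/90 + 107/437 = 180497/39330 ≈ 4.5893)
1/(391 + U) = 1/(391 + 180497/39330) = 1/(15558527/39330) = 39330/15558527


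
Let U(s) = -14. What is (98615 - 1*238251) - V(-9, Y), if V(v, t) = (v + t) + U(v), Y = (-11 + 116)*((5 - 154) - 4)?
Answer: -123548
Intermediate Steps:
Y = -16065 (Y = 105*(-149 - 4) = 105*(-153) = -16065)
V(v, t) = -14 + t + v (V(v, t) = (v + t) - 14 = (t + v) - 14 = -14 + t + v)
(98615 - 1*238251) - V(-9, Y) = (98615 - 1*238251) - (-14 - 16065 - 9) = (98615 - 238251) - 1*(-16088) = -139636 + 16088 = -123548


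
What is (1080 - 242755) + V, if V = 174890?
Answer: -66785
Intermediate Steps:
(1080 - 242755) + V = (1080 - 242755) + 174890 = -241675 + 174890 = -66785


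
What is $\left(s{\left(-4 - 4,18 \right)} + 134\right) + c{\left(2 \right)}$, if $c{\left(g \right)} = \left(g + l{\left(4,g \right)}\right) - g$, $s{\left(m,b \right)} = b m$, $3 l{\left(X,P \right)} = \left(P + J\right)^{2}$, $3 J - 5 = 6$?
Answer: $\frac{19}{27} \approx 0.7037$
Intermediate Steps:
$J = \frac{11}{3}$ ($J = \frac{5}{3} + \frac{1}{3} \cdot 6 = \frac{5}{3} + 2 = \frac{11}{3} \approx 3.6667$)
$l{\left(X,P \right)} = \frac{\left(\frac{11}{3} + P\right)^{2}}{3}$ ($l{\left(X,P \right)} = \frac{\left(P + \frac{11}{3}\right)^{2}}{3} = \frac{\left(\frac{11}{3} + P\right)^{2}}{3}$)
$c{\left(g \right)} = \frac{\left(11 + 3 g\right)^{2}}{27}$ ($c{\left(g \right)} = \left(g + \frac{\left(11 + 3 g\right)^{2}}{27}\right) - g = \frac{\left(11 + 3 g\right)^{2}}{27}$)
$\left(s{\left(-4 - 4,18 \right)} + 134\right) + c{\left(2 \right)} = \left(18 \left(-4 - 4\right) + 134\right) + \frac{\left(11 + 3 \cdot 2\right)^{2}}{27} = \left(18 \left(-8\right) + 134\right) + \frac{\left(11 + 6\right)^{2}}{27} = \left(-144 + 134\right) + \frac{17^{2}}{27} = -10 + \frac{1}{27} \cdot 289 = -10 + \frac{289}{27} = \frac{19}{27}$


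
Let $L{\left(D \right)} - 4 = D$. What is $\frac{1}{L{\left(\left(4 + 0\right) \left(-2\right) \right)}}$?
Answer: $- \frac{1}{4} \approx -0.25$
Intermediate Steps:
$L{\left(D \right)} = 4 + D$
$\frac{1}{L{\left(\left(4 + 0\right) \left(-2\right) \right)}} = \frac{1}{4 + \left(4 + 0\right) \left(-2\right)} = \frac{1}{4 + 4 \left(-2\right)} = \frac{1}{4 - 8} = \frac{1}{-4} = - \frac{1}{4}$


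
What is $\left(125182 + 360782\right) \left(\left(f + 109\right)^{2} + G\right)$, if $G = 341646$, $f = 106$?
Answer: $188491342644$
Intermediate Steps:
$\left(125182 + 360782\right) \left(\left(f + 109\right)^{2} + G\right) = \left(125182 + 360782\right) \left(\left(106 + 109\right)^{2} + 341646\right) = 485964 \left(215^{2} + 341646\right) = 485964 \left(46225 + 341646\right) = 485964 \cdot 387871 = 188491342644$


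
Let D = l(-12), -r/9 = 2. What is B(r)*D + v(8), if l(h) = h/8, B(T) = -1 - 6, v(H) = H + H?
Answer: 53/2 ≈ 26.500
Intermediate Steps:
r = -18 (r = -9*2 = -18)
v(H) = 2*H
B(T) = -7
l(h) = h/8 (l(h) = h*(⅛) = h/8)
D = -3/2 (D = (⅛)*(-12) = -3/2 ≈ -1.5000)
B(r)*D + v(8) = -7*(-3/2) + 2*8 = 21/2 + 16 = 53/2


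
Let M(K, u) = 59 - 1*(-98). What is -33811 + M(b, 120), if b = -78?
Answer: -33654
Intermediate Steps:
M(K, u) = 157 (M(K, u) = 59 + 98 = 157)
-33811 + M(b, 120) = -33811 + 157 = -33654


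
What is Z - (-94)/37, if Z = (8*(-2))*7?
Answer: -4050/37 ≈ -109.46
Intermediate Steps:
Z = -112 (Z = -16*7 = -112)
Z - (-94)/37 = -112 - (-94)/37 = -112 - 1*(-94/37) = -112 + 94/37 = -4050/37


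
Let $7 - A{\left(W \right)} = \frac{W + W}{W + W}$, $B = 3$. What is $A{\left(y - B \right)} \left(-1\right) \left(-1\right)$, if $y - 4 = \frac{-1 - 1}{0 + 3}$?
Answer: $6$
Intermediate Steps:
$y = \frac{10}{3}$ ($y = 4 + \frac{-1 - 1}{0 + 3} = 4 - \frac{2}{3} = \frac{10}{3} \approx 3.3333$)
$A{\left(W \right)} = 6$ ($A{\left(W \right)} = 7 - \frac{W + W}{W + W} = 7 - \frac{2 W}{2 W} = 7 - 2 W \frac{1}{2 W} = 7 - 1 = 6$)
$A{\left(y - B \right)} \left(-1\right) \left(-1\right) = 6 \left(-1\right) \left(-1\right) = \left(-6\right) \left(-1\right) = 6$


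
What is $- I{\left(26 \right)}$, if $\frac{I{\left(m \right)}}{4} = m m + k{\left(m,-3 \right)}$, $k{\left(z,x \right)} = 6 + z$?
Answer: $-2832$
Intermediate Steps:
$I{\left(m \right)} = 24 + 4 m + 4 m^{2}$ ($I{\left(m \right)} = 4 \left(m m + \left(6 + m\right)\right) = 4 \left(m^{2} + \left(6 + m\right)\right) = 4 \left(6 + m + m^{2}\right) = 24 + 4 m + 4 m^{2}$)
$- I{\left(26 \right)} = - (24 + 4 \cdot 26 + 4 \cdot 26^{2}) = - (24 + 104 + 4 \cdot 676) = - (24 + 104 + 2704) = \left(-1\right) 2832 = -2832$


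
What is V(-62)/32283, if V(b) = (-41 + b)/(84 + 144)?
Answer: -103/7360524 ≈ -1.3994e-5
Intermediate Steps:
V(b) = -41/228 + b/228 (V(b) = (-41 + b)/228 = (-41 + b)*(1/228) = -41/228 + b/228)
V(-62)/32283 = (-41/228 + (1/228)*(-62))/32283 = (-41/228 - 31/114)*(1/32283) = -103/228*1/32283 = -103/7360524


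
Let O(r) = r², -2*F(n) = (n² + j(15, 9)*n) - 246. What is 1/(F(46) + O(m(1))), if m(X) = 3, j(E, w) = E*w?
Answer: -1/4031 ≈ -0.00024808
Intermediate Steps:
F(n) = 123 - 135*n/2 - n²/2 (F(n) = -((n² + (15*9)*n) - 246)/2 = -((n² + 135*n) - 246)/2 = -(-246 + n² + 135*n)/2 = 123 - 135*n/2 - n²/2)
1/(F(46) + O(m(1))) = 1/((123 - 135/2*46 - ½*46²) + 3²) = 1/((123 - 3105 - ½*2116) + 9) = 1/((123 - 3105 - 1058) + 9) = 1/(-4040 + 9) = 1/(-4031) = -1/4031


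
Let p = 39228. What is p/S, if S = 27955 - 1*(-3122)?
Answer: 13076/10359 ≈ 1.2623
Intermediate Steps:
S = 31077 (S = 27955 + 3122 = 31077)
p/S = 39228/31077 = 39228*(1/31077) = 13076/10359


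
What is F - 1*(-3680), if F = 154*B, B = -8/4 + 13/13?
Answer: 3526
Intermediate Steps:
B = -1 (B = -8*¼ + 13*(1/13) = -2 + 1 = -1)
F = -154 (F = 154*(-1) = -154)
F - 1*(-3680) = -154 - 1*(-3680) = -154 + 3680 = 3526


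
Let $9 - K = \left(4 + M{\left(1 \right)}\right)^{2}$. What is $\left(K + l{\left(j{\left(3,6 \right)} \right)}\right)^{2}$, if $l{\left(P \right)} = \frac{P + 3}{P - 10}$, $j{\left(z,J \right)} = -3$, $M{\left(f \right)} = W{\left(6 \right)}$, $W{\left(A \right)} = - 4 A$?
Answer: $152881$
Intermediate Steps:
$M{\left(f \right)} = -24$ ($M{\left(f \right)} = \left(-4\right) 6 = -24$)
$l{\left(P \right)} = \frac{3 + P}{-10 + P}$
$K = -391$ ($K = 9 - \left(4 - 24\right)^{2} = 9 - \left(-20\right)^{2} = 9 - 400 = -391$)
$\left(K + l{\left(j{\left(3,6 \right)} \right)}\right)^{2} = \left(-391 + \frac{3 - 3}{-10 - 3}\right)^{2} = \left(-391 + \frac{1}{-13} \cdot 0\right)^{2} = \left(-391 - 0\right)^{2} = \left(-391 + 0\right)^{2} = \left(-391\right)^{2} = 152881$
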